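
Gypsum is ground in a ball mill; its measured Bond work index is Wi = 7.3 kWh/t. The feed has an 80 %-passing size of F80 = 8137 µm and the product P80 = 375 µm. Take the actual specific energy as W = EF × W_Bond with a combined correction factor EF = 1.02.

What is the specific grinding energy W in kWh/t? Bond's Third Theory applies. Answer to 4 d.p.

W = 3.0196 kWh/t

W = 10 Wi / √P80 − 10 Wi / √F80
1/√375 = 0.051640;  1/√8137 = 0.011086
W = 10·7.3·(0.051640 − 0.011086) = 2.9604 kWh/t
Corrected W = EF·W_Bond = 1.02·2.9604 = 3.0196 kWh/t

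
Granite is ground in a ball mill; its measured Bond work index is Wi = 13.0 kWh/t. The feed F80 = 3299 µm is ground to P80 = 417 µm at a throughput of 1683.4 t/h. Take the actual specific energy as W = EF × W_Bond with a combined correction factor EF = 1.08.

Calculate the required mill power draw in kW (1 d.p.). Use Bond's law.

W = 10 Wi (P80^-0.5 − F80^-0.5)
W = 10·13.0·(1/√417 − 1/√3299) = 10·13.0·(0.031560) = 4.1028 kWh/t
Apply correction: 4.1028 × 1.08 = 4.4310 kWh/t
Power = W × throughput = 4.4310 kWh/t × 1683.4 t/h = 7459.1 kW

P = 7459.1 kW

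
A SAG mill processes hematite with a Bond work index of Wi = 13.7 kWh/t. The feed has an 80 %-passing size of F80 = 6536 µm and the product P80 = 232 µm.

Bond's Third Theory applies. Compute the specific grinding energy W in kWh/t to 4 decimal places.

W = 7.2999 kWh/t

W = 10 Wi (1/√P80 − 1/√F80)  [Bond]
1/√232 = 0.065653;  1/√6536 = 0.012369
W = 10·13.7·(0.065653 − 0.012369) = 7.2999 kWh/t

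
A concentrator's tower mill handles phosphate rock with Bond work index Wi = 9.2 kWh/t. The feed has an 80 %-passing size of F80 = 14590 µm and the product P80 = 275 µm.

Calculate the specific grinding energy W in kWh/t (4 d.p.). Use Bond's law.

W = 4.7862 kWh/t

W_Bond = 10·Wi·(1/√P₈₀ − 1/√F₈₀)
1/√275 = 0.060302;  1/√14590 = 0.008279
W = 10·9.2·(0.060302 − 0.008279) = 4.7862 kWh/t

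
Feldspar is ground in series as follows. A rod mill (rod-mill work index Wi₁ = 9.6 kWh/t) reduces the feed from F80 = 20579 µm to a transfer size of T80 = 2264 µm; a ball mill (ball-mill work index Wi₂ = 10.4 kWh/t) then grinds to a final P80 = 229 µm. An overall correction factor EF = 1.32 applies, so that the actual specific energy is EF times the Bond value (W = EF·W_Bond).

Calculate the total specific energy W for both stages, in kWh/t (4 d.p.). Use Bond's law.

W = 10 Wi / √P80 − 10 Wi / √F80
Stage 1 (20579→2264 µm, Wi₁=9.6): W₁ = 10·9.6·(0.021017 − 0.006971) = 1.3484 kWh/t
Stage 2 (2264→229 µm, Wi₂=10.4): W₂ = 10·10.4·(0.066082 − 0.021017) = 4.6868 kWh/t
W = W₁ + W₂ = 1.3484 + 4.6868 = 6.0352 kWh/t
With EF = 1.32: W = 6.0352·1.32 = 7.9664 kWh/t

W = 7.9664 kWh/t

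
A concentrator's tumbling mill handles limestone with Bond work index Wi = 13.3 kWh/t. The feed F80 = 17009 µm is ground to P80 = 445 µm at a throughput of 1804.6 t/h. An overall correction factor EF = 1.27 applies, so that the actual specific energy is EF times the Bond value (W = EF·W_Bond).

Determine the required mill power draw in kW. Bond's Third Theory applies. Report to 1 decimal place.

W = 10 Wi (P80^-0.5 − F80^-0.5)
W = 10·13.3·(1/√445 − 1/√17009) = 10·13.3·(0.039737) = 5.2850 kWh/t
With EF = 1.27: W = 5.2850·1.27 = 6.7120 kWh/t
Mill draw = 6.7120 × 1804.6 = 12112.4 kW

P = 12112.4 kW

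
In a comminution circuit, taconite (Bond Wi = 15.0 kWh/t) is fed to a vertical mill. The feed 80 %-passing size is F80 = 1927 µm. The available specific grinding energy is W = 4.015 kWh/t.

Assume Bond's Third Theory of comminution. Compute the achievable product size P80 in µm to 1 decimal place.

Bond: W = 10·Wi·(1/√P80 − 1/√F80)
1/√P80 = 1/√F80 + W/(10·Wi)
  = 4.0150/(10·15.0) + 1/√1927 = 0.026767 + 0.022780 = 0.049547
P80 = (1/0.049547)² = 20.1829² = 407.35 µm

P80 = 407.3 µm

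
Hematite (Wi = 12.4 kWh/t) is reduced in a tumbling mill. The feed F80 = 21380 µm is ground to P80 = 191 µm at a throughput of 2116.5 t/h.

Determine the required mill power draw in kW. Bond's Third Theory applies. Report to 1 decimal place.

P = 17195.0 kW

W_Bond = 10·Wi·(1/√P₈₀ − 1/√F₈₀)
W = 10·12.4·(1/√191 − 1/√21380) = 10·12.4·(0.065518) = 8.1243 kWh/t
Power = W × throughput = 8.1243 kWh/t × 2116.5 t/h = 17195.0 kW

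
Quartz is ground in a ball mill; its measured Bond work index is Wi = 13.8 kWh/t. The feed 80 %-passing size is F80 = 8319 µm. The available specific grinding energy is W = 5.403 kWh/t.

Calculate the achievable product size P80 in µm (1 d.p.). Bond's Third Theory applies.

W = 10·Wi·[P80^(−½) − F80^(−½)]
P80^-0.5 = F80^-0.5 + W/(10 Wi)
  = 5.4030/(10·13.8) + 1/√8319 = 0.039152 + 0.010964 = 0.050116
P80 = (1/0.050116)² = 19.9537² = 398.15 µm

P80 = 398.1 µm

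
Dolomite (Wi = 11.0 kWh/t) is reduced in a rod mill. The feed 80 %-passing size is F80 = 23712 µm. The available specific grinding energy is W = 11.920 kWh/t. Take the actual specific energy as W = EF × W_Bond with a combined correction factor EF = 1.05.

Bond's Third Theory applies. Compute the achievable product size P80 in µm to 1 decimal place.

P80 = 83.1 µm

Bond: W = 10·Wi·(1/√P80 − 1/√F80)
W_Bond = W / EF = 11.920 / 1.05 = 11.3524 kWh/t
P80^(−½) = W_Bond/(10 Wi) + F80^(−½)
  = 11.3524/(10·11.0) + 1/√23712 = 0.103203 + 0.006494 = 0.109698
P80 = (1/0.109698)² = 9.1160² = 83.10 µm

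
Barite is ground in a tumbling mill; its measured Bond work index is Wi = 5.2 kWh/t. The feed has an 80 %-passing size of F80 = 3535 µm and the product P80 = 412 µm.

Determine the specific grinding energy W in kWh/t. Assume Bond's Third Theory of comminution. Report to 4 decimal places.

W = 1.6873 kWh/t

W = 10 Wi (1/√P80 − 1/√F80)  [Bond]
1/√412 = 0.049266;  1/√3535 = 0.016819
W = 10·5.2·(0.049266 − 0.016819) = 1.6873 kWh/t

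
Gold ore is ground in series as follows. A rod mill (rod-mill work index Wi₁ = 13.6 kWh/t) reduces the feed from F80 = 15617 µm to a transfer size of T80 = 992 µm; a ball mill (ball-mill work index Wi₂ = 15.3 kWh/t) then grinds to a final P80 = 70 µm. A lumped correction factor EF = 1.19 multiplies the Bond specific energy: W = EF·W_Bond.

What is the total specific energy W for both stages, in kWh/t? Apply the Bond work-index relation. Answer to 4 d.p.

W = 10·Wi·[P80^(−½) − F80^(−½)]
Stage 1 (15617→992 µm, Wi₁=13.6): W₁ = 10·13.6·(0.031750 − 0.008002) = 3.2297 kWh/t
Stage 2 (992→70 µm, Wi₂=15.3): W₂ = 10·15.3·(0.119523 − 0.031750) = 13.4292 kWh/t
W = W₁ + W₂ = 3.2297 + 13.4292 = 16.6590 kWh/t
Apply correction: 16.6590 × 1.19 = 19.8242 kWh/t

W = 19.8242 kWh/t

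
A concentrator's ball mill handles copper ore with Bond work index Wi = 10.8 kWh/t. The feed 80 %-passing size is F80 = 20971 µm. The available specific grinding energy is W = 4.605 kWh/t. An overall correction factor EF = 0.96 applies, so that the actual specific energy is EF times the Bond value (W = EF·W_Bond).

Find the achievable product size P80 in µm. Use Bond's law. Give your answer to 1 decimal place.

P80 = 379.7 µm

Bond:  W = 10 Wi (1/√P − 1/√F)
W_Bond = W / EF = 4.605 / 0.96 = 4.7969 kWh/t
⇒ 1/√P80 = W_Bond/(10 Wi) + 1/√F80
  = 4.7969/(10·10.8) + 1/√20971 = 0.044416 + 0.006905 = 0.051321
P80 = (1/0.051321)² = 19.4852² = 379.67 µm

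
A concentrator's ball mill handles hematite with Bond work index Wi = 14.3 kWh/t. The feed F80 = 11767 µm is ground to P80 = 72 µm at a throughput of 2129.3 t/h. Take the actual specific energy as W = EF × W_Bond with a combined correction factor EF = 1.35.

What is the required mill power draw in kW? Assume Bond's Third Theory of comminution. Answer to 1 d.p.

W = 10·Wi·(P80^(-½) − F80^(-½))
W = 10·14.3·(1/√72 − 1/√11767) = 10·14.3·(0.108632) = 15.5344 kWh/t
With EF = 1.35: W = 15.5344·1.35 = 20.9715 kWh/t
P_mill = W·ṁ = 20.9715·2129.3 = 44654.6 kW

P = 44654.6 kW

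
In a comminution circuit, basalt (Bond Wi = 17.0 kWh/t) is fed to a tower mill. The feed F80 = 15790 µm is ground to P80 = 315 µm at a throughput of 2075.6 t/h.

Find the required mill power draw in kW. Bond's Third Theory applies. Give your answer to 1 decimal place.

W = 10·Wi·[P80^(−½) − F80^(−½)]
W = 10·17.0·(1/√315 − 1/√15790) = 10·17.0·(0.048386) = 8.2255 kWh/t
P_mill = W·ṁ = 8.2255·2075.6 = 17072.9 kW

P = 17072.9 kW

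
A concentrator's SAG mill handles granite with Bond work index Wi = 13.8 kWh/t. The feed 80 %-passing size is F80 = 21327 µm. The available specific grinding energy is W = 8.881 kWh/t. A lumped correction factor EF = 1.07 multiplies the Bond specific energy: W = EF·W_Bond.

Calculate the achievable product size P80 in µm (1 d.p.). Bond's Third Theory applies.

W = 10·Wi·[P80^(−½) − F80^(−½)]
W_Bond = W / EF = 8.881 / 1.07 = 8.3000 kWh/t
P80^(−½) = W_Bond/(10 Wi) + F80^(−½)
  = 8.3000/(10·13.8) + 1/√21327 = 0.060145 + 0.006848 = 0.066992
P80 = (1/0.066992)² = 14.9270² = 222.82 µm

P80 = 222.8 µm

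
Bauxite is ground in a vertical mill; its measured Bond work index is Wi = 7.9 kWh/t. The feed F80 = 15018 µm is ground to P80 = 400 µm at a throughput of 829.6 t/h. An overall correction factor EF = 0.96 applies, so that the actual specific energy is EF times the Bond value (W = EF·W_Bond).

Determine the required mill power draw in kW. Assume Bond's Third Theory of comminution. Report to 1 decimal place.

P = 2632.4 kW

W = 10·Wi·(P80^(-½) − F80^(-½))
W = 10·7.9·(1/√400 − 1/√15018) = 10·7.9·(0.041840) = 3.3054 kWh/t
Corrected W = EF·W_Bond = 0.96·3.3054 = 3.1731 kWh/t
Mill draw = 3.1731 × 829.6 = 2632.4 kW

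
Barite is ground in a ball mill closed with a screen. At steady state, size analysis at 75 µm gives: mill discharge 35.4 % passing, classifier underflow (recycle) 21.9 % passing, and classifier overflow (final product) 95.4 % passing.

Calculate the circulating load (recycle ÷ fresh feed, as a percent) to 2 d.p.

CL = 444.44 %

Balance %-passing 75 µm (r = R/F):
Fd + Rd = Ru + Fo ⇒ R/F = (o−d)/(d−u)
r = (95.4 − 35.4)/(35.4 − 21.9) = 60.0/13.5 = 4.4444
CL = 100·r = 444.44 %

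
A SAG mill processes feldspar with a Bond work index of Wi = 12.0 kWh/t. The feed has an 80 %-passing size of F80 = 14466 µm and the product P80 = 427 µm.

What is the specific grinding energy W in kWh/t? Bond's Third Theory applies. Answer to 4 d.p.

Bond:  W = 10 Wi (1/√P − 1/√F)
1/√427 = 0.048393;  1/√14466 = 0.008314
W = 10·12.0·(0.048393 − 0.008314) = 4.8095 kWh/t

W = 4.8095 kWh/t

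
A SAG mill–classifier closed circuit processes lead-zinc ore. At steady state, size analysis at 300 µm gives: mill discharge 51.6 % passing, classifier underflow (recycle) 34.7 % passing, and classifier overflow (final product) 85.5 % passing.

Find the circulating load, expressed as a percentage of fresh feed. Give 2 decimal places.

Mass balance on the −300 µm fraction:
d + r·d = r·u + o → r(d−u) = o−d
r = (85.5 − 51.6)/(51.6 − 34.7) = 33.9/16.9 = 2.0059
CL = 100·r = 200.59 %

CL = 200.59 %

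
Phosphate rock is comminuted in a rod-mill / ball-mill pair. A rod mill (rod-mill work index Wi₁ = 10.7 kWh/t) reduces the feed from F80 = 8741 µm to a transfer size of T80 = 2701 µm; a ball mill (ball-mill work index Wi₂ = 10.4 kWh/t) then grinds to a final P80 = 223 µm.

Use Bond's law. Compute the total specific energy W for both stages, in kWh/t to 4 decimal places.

W = 5.8776 kWh/t

W = 10 Wi (1/√P80 − 1/√F80)  [Bond]
Stage 1 (8741→2701 µm, Wi₁=10.7): W₁ = 10·10.7·(0.019241 − 0.010696) = 0.9144 kWh/t
Stage 2 (2701→223 µm, Wi₂=10.4): W₂ = 10·10.4·(0.066965 − 0.019241) = 4.9632 kWh/t
W = W₁ + W₂ = 0.9144 + 4.9632 = 5.8776 kWh/t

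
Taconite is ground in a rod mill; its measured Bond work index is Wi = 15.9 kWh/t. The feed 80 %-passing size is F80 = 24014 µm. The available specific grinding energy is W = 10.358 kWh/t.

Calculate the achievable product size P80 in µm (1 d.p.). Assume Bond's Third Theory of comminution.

P80 = 195.1 µm

W_Bond = 10·Wi·(1/√P₈₀ − 1/√F₈₀)
P80^(−½) = W/(10 Wi) + F80^(−½)
  = 10.3580/(10·15.9) + 1/√24014 = 0.065145 + 0.006453 = 0.071598
P80 = (1/0.071598)² = 13.9669² = 195.07 µm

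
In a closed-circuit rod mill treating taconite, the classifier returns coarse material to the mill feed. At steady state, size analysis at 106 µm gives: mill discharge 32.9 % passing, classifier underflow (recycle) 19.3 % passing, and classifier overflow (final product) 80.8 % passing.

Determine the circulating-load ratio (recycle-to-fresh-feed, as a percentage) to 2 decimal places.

Two-product formula at 106 µm:
r = (o − d)/(d − u)
r = (80.8 − 32.9)/(32.9 − 19.3) = 47.9/13.6 = 3.5221
CL = 100·r = 352.21 %

CL = 352.21 %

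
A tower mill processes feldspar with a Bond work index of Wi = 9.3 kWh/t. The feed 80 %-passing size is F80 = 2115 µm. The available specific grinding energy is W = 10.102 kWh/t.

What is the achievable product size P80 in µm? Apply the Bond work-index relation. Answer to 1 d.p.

W = 10·Wi·(P80^(-½) − F80^(-½))
⇒ 1/√P80 = W/(10 Wi) + 1/√F80
  = 10.1020/(10·9.3) + 1/√2115 = 0.108624 + 0.021744 = 0.130368
P80 = (1/0.130368)² = 7.6706² = 58.84 µm

P80 = 58.8 µm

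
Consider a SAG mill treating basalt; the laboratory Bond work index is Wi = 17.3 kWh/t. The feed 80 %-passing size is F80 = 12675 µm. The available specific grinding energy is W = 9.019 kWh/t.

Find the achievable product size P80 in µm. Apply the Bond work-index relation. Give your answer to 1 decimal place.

W = 10·Wi·[P80^(−½) − F80^(−½)]
P80^(−½) = W/(10 Wi) + F80^(−½)
  = 9.0190/(10·17.3) + 1/√12675 = 0.052133 + 0.008882 = 0.061015
P80 = (1/0.061015)² = 16.3893² = 268.61 µm

P80 = 268.6 µm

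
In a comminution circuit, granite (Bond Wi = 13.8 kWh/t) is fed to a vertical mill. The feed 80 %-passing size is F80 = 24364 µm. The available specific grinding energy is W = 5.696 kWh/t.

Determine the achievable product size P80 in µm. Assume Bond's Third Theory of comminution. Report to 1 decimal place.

W = 10·Wi·(P80^(-½) − F80^(-½))
⇒ 1/√P80 = W/(10 Wi) + 1/√F80
  = 5.6960/(10·13.8) + 1/√24364 = 0.041275 + 0.006407 = 0.047682
P80 = (1/0.047682)² = 20.9723² = 439.84 µm

P80 = 439.8 µm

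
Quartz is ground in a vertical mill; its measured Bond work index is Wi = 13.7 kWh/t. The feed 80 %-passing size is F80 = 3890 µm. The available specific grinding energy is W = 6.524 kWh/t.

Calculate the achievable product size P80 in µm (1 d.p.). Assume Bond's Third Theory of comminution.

W = 10 Wi (1/√P80 − 1/√F80)  [Bond]
P80^-0.5 = F80^-0.5 + W/(10 Wi)
  = 6.5240/(10·13.7) + 1/√3890 = 0.047620 + 0.016033 = 0.063654
P80 = (1/0.063654)² = 15.7100² = 246.80 µm

P80 = 246.8 µm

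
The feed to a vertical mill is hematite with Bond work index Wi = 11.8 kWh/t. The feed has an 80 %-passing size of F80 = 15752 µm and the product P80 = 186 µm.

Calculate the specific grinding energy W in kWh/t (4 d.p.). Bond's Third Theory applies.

W = 10 Wi (P80^-0.5 − F80^-0.5)
1/√186 = 0.073324;  1/√15752 = 0.007968
W = 10·11.8·(0.073324 − 0.007968) = 7.7120 kWh/t

W = 7.7120 kWh/t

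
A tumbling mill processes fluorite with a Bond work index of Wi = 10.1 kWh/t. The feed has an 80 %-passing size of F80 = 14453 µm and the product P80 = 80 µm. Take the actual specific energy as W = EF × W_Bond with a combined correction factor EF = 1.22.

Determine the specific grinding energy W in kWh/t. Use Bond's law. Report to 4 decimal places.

W = 10·Wi·(P80^(-½) − F80^(-½))
1/√80 = 0.111803;  1/√14453 = 0.008318
W = 10·10.1·(0.111803 − 0.008318) = 10.4520 kWh/t
W_actual = 1.22 × 10.4520 = 12.7515 kWh/t

W = 12.7515 kWh/t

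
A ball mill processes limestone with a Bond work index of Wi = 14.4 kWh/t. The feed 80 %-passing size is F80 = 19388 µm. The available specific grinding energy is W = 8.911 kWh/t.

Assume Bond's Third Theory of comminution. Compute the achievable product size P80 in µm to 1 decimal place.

Bond: W = 10·Wi·(1/√P80 − 1/√F80)
⇒ 1/√P80 = W/(10 Wi) + 1/√F80
  = 8.9110/(10·14.4) + 1/√19388 = 0.061882 + 0.007182 = 0.069064
P80 = (1/0.069064)² = 14.4794² = 209.65 µm

P80 = 209.7 µm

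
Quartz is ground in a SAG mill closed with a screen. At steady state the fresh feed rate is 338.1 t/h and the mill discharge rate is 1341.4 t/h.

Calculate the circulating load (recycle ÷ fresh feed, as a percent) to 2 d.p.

Mill node: discharge = fresh + recycle.
R = M − F = 1341.4 − 338.1 = 1003.3 t/h
CL = 100·R/F = 100·1003.3/338.1 = 296.75 %

CL = 296.75 %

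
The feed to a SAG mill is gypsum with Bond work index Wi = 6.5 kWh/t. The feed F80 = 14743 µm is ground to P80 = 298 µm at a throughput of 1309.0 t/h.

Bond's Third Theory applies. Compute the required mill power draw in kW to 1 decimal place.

W = 10 Wi (P80^-0.5 − F80^-0.5)
W = 10·6.5·(1/√298 − 1/√14743) = 10·6.5·(0.049693) = 3.2300 kWh/t
Power = W × throughput = 3.2300 kWh/t × 1309.0 t/h = 4228.1 kW

P = 4228.1 kW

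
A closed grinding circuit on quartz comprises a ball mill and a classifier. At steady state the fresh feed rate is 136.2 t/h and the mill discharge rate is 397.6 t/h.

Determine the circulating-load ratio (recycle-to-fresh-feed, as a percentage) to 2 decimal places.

CL = 191.92 %

Mill node: discharge = fresh + recycle.
R = M − F = 397.6 − 136.2 = 261.4 t/h
CL = 100·R/F = 100·261.4/136.2 = 191.92 %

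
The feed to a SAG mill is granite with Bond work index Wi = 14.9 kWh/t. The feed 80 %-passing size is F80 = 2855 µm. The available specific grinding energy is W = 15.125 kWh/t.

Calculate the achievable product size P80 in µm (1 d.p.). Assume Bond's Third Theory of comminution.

P80 = 69.2 µm

W = 10·Wi·[P80^(−½) − F80^(−½)]
⇒ 1/√P80 = W/(10 Wi) + 1/√F80
  = 15.1250/(10·14.9) + 1/√2855 = 0.101510 + 0.018715 = 0.120225
P80 = (1/0.120225)² = 8.3177² = 69.18 µm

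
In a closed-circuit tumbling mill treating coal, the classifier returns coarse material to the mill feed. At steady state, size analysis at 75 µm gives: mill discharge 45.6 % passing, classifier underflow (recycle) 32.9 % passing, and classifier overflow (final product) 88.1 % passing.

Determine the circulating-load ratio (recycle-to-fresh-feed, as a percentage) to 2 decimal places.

CL = 334.65 %

Let r = R/F. Size balance at 75 µm:
Fd + Rd = Ru + Fo ⇒ R/F = (o−d)/(d−u)
r = (88.1 − 45.6)/(45.6 − 32.9) = 42.5/12.7 = 3.3465
CL = 100·r = 334.65 %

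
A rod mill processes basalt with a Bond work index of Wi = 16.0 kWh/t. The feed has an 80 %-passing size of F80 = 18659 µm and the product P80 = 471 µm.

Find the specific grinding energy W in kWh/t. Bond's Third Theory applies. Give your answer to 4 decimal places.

W = 10·Wi·[P80^(−½) − F80^(−½)]
1/√471 = 0.046078;  1/√18659 = 0.007321
W = 10·16.0·(0.046078 − 0.007321) = 6.2011 kWh/t

W = 6.2011 kWh/t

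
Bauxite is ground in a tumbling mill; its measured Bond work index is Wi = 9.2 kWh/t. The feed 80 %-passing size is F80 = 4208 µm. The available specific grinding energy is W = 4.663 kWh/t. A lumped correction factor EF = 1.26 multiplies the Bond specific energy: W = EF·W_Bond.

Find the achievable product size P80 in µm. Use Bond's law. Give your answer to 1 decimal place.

W = 10·Wi·[P80^(−½) − F80^(−½)]
W_Bond = W / EF = 4.663 / 1.26 = 3.7008 kWh/t
1/√P80 = 1/√F80 + W_Bond/(10·Wi)
  = 3.7008/(10·9.2) + 1/√4208 = 0.040226 + 0.015416 = 0.055642
P80 = (1/0.055642)² = 17.9721² = 323.00 µm

P80 = 323.0 µm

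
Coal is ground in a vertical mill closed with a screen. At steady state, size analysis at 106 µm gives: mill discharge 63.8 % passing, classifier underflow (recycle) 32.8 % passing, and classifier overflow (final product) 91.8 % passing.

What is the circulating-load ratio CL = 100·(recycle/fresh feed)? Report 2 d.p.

Mass balance on the −106 µm fraction:
Fd + Rd = Ru + Fo ⇒ R/F = (o−d)/(d−u)
r = (91.8 − 63.8)/(63.8 − 32.8) = 28.0/31.0 = 0.9032
CL = 100·r = 90.32 %

CL = 90.32 %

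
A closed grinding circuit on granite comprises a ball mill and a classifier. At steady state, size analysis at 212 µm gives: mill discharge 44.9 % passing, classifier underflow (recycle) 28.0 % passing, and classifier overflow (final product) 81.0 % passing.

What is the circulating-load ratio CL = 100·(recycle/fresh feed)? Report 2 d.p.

Balance %-passing 212 µm (r = R/F):
d + r·d = r·u + o → r(d−u) = o−d
r = (81.0 − 44.9)/(44.9 − 28.0) = 36.1/16.9 = 2.1361
CL = 100·r = 213.61 %

CL = 213.61 %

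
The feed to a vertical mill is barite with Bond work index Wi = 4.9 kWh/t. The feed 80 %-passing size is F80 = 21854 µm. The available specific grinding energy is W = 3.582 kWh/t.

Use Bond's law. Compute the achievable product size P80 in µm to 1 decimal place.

Bond:  W = 10 Wi (1/√P − 1/√F)
⇒ 1/√P80 = W/(10 Wi) + 1/√F80
  = 3.5820/(10·4.9) + 1/√21854 = 0.073102 + 0.006764 = 0.079867
P80 = (1/0.079867)² = 12.5209² = 156.77 µm

P80 = 156.8 µm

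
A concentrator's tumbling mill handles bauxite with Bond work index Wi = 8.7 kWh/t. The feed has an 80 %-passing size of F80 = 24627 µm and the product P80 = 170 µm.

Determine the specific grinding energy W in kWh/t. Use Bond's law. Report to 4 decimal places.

W = 6.1182 kWh/t

W_Bond = 10·Wi·(1/√P₈₀ − 1/√F₈₀)
1/√170 = 0.076696;  1/√24627 = 0.006372
W = 10·8.7·(0.076696 − 0.006372) = 6.1182 kWh/t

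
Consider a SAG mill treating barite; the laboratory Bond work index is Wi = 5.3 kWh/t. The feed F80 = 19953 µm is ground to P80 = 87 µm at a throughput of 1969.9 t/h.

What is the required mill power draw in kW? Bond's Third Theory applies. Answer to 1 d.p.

W = 10·Wi·(P80^(-½) − F80^(-½))
W = 10·5.3·(1/√87 − 1/√19953) = 10·5.3·(0.100132) = 5.3070 kWh/t
P = W·T = 5.3070·1969.9 = 10454.2 kW

P = 10454.2 kW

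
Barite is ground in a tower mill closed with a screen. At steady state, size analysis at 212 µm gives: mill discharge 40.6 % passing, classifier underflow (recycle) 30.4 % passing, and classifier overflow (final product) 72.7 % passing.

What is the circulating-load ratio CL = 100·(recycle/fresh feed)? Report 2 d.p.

CL = 314.71 %

Mass balance on the −212 µm fraction:
Fd + Rd = Ru + Fo ⇒ R/F = (o−d)/(d−u)
r = (72.7 − 40.6)/(40.6 − 30.4) = 32.1/10.2 = 3.1471
CL = 100·r = 314.71 %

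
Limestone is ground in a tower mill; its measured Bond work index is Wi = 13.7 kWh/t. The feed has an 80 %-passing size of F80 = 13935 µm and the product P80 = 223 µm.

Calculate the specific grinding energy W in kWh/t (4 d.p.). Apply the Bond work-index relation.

W = 8.0136 kWh/t

Bond:  W = 10 Wi (1/√P − 1/√F)
1/√223 = 0.066965;  1/√13935 = 0.008471
W = 10·13.7·(0.066965 − 0.008471) = 8.0136 kWh/t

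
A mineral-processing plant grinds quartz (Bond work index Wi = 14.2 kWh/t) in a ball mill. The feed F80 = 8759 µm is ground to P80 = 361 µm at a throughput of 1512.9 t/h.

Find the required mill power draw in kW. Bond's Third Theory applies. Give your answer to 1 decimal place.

P = 9011.5 kW

Bond:  W = 10 Wi (1/√P − 1/√F)
W = 10·14.2·(1/√361 − 1/√8759) = 10·14.2·(0.041947) = 5.9564 kWh/t
P = W·T = 5.9564·1512.9 = 9011.5 kW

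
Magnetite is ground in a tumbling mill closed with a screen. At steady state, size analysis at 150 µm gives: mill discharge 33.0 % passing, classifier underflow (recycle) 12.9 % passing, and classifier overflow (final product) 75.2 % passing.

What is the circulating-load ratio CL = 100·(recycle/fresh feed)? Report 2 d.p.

CL = 209.95 %

Balance %-passing 150 µm (r = R/F):
r = (o − d)/(d − u)
r = (75.2 − 33.0)/(33.0 − 12.9) = 42.2/20.1 = 2.0995
CL = 100·r = 209.95 %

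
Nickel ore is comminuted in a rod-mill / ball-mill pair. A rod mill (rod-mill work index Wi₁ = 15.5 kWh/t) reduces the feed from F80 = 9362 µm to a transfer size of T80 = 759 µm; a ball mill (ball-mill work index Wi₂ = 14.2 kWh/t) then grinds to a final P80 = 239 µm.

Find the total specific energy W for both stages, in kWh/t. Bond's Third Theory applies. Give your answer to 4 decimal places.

W = 8.0551 kWh/t

W = 10·Wi·(P80^(-½) − F80^(-½))
Stage 1 (9362→759 µm, Wi₁=15.5): W₁ = 10·15.5·(0.036298 − 0.010335) = 4.0242 kWh/t
Stage 2 (759→239 µm, Wi₂=14.2): W₂ = 10·14.2·(0.064685 − 0.036298) = 4.0309 kWh/t
W = W₁ + W₂ = 4.0242 + 4.0309 = 8.0551 kWh/t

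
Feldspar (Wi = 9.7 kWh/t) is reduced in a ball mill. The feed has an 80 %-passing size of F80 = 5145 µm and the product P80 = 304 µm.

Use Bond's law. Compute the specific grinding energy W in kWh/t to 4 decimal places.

W = 4.2110 kWh/t

W = 10·Wi·(P80^(-½) − F80^(-½))
1/√304 = 0.057354;  1/√5145 = 0.013941
W = 10·9.7·(0.057354 − 0.013941) = 4.2110 kWh/t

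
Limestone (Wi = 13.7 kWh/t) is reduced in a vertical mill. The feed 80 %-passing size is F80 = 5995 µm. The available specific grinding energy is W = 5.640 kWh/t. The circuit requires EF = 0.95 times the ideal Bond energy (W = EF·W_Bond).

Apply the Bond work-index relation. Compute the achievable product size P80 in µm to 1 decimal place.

P80 = 316.1 µm

W = 10·Wi·[P80^(−½) − F80^(−½)]
W_Bond = W / EF = 5.640 / 0.95 = 5.9368 kWh/t
P80^-0.5 = F80^-0.5 + W_Bond/(10 Wi)
  = 5.9368/(10·13.7) + 1/√5995 = 0.043335 + 0.012915 = 0.056250
P80 = (1/0.056250)² = 17.7778² = 316.05 µm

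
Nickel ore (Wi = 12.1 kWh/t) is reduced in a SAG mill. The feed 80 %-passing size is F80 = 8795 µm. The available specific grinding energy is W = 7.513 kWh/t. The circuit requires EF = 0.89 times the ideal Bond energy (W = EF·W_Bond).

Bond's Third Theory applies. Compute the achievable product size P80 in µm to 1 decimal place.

W = 10 Wi (1/√P80 − 1/√F80)  [Bond]
W_Bond = W / EF = 7.513 / 0.89 = 8.4416 kWh/t
P80^-0.5 = F80^-0.5 + W_Bond/(10 Wi)
  = 8.4416/(10·12.1) + 1/√8795 = 0.069765 + 0.010663 = 0.080428
P80 = (1/0.080428)² = 12.4335² = 154.59 µm

P80 = 154.6 µm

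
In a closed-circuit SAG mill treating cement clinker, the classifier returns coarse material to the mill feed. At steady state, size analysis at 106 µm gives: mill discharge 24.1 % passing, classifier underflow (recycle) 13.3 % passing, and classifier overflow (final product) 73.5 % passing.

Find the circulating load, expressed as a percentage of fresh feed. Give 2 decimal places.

Balance %-passing 106 µm (r = R/F):
d + r·d = r·u + o → r(d−u) = o−d
r = (73.5 − 24.1)/(24.1 − 13.3) = 49.4/10.8 = 4.5741
CL = 100·r = 457.41 %

CL = 457.41 %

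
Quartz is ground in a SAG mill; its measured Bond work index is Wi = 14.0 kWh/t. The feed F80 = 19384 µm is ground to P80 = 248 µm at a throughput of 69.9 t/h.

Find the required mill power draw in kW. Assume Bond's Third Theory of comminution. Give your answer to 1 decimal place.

P = 551.1 kW

W = 10 Wi / √P80 − 10 Wi / √F80
W = 10·14.0·(1/√248 − 1/√19384) = 10·14.0·(0.056318) = 7.8845 kWh/t
Power = W × throughput = 7.8845 kWh/t × 69.9 t/h = 551.1 kW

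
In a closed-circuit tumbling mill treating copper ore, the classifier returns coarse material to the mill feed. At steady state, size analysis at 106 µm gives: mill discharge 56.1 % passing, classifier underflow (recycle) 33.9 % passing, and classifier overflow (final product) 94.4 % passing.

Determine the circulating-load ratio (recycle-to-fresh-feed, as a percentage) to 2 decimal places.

CL = 172.52 %

Mass balance on the −106 µm fraction:
r = (o − d)/(d − u)
r = (94.4 − 56.1)/(56.1 − 33.9) = 38.3/22.2 = 1.7252
CL = 100·r = 172.52 %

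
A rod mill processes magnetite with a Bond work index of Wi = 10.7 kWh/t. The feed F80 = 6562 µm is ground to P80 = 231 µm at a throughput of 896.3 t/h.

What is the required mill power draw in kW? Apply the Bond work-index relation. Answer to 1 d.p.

Bond:  W = 10 Wi (1/√P − 1/√F)
W = 10·10.7·(1/√231 − 1/√6562) = 10·10.7·(0.053450) = 5.7192 kWh/t
Power = W × throughput = 5.7192 kWh/t × 896.3 t/h = 5126.1 kW

P = 5126.1 kW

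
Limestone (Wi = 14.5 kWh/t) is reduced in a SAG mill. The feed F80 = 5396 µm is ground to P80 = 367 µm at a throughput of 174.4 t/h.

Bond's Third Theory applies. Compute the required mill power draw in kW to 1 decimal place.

Bond: W = 10·Wi·(1/√P80 − 1/√F80)
W = 10·14.5·(1/√367 − 1/√5396) = 10·14.5·(0.038586) = 5.5950 kWh/t
P = W·T = 5.5950·174.4 = 975.8 kW

P = 975.8 kW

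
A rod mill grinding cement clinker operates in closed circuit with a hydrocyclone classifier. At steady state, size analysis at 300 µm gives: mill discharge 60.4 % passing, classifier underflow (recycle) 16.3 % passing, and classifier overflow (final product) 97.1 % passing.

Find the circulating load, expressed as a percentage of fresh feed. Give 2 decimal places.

CL = 83.22 %

Two-product formula at 300 µm:
(1+r)d = ru + o → r = (o−d)/(d−u)
r = (97.1 − 60.4)/(60.4 − 16.3) = 36.7/44.1 = 0.8322
CL = 100·r = 83.22 %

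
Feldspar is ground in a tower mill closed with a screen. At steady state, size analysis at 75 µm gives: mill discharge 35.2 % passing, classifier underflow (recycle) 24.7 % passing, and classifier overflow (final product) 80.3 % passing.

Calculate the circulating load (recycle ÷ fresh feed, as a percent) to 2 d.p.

Mass balance on the −75 µm fraction:
(1+r)d = ru + o → r = (o−d)/(d−u)
r = (80.3 − 35.2)/(35.2 − 24.7) = 45.1/10.5 = 4.2952
CL = 100·r = 429.52 %

CL = 429.52 %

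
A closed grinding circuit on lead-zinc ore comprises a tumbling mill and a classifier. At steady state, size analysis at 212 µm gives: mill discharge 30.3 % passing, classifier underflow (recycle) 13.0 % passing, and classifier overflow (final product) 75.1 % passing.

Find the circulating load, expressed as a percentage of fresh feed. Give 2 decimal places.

CL = 258.96 %

Mass balance on the −212 µm fraction:
Fd + Rd = Ru + Fo ⇒ R/F = (o−d)/(d−u)
r = (75.1 − 30.3)/(30.3 − 13.0) = 44.8/17.3 = 2.5896
CL = 100·r = 258.96 %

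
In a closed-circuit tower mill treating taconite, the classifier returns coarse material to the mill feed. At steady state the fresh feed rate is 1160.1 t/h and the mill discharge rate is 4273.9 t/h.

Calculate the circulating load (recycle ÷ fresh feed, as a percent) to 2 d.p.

Discharge = new feed + return, hence
R = M − F = 4273.9 − 1160.1 = 3113.8 t/h
CL = 100·R/F = 100·3113.8/1160.1 = 268.41 %

CL = 268.41 %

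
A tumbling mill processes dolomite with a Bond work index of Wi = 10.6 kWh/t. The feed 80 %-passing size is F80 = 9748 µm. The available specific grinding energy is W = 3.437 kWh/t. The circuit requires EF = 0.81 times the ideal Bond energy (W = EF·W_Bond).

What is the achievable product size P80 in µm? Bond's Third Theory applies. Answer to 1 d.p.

P80 = 397.5 µm

W_Bond = 10·Wi·(1/√P₈₀ − 1/√F₈₀)
W_Bond = W / EF = 3.437 / 0.81 = 4.2432 kWh/t
P80^(−½) = W_Bond/(10 Wi) + F80^(−½)
  = 4.2432/(10·10.6) + 1/√9748 = 0.040030 + 0.010128 = 0.050159
P80 = (1/0.050159)² = 19.9367² = 397.47 µm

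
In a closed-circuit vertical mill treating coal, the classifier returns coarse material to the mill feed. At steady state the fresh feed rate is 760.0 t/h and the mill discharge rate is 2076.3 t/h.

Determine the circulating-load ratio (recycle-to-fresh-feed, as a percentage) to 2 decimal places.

CL = 173.20 %

M = F + R at steady state, so:
R = M − F = 2076.3 − 760.0 = 1316.3 t/h
CL = 100·R/F = 100·1316.3/760.0 = 173.20 %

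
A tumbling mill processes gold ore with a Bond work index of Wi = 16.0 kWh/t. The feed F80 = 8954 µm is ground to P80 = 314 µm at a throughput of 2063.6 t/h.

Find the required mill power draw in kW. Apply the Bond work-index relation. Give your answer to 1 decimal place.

W = 10 Wi (1/√P80 − 1/√F80)  [Bond]
W = 10·16.0·(1/√314 − 1/√8954) = 10·16.0·(0.045865) = 7.3384 kWh/t
Mill draw = 7.3384 × 2063.6 = 15143.6 kW

P = 15143.6 kW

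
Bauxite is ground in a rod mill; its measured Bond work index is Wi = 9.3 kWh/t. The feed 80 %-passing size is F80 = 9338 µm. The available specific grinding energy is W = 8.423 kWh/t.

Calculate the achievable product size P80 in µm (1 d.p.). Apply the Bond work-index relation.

Bond:  W = 10 Wi (1/√P − 1/√F)
1/√P80 = 1/√F80 + W/(10·Wi)
  = 8.4230/(10·9.3) + 1/√9338 = 0.090570 + 0.010348 = 0.100918
P80 = (1/0.100918)² = 9.9090² = 98.19 µm

P80 = 98.2 µm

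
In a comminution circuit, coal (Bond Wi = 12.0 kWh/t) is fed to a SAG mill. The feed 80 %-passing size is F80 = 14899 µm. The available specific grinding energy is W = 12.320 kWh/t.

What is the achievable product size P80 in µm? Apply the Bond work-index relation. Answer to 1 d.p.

Bond: W = 10·Wi·(1/√P80 − 1/√F80)
1/√P80 = 1/√F80 + W/(10·Wi)
  = 12.3200/(10·12.0) + 1/√14899 = 0.102667 + 0.008193 = 0.110859
P80 = (1/0.110859)² = 9.0204² = 81.37 µm

P80 = 81.4 µm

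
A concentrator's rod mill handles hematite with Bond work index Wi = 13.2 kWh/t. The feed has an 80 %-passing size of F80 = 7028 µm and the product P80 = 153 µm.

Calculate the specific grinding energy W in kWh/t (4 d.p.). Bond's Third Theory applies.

W = 10·Wi·(P80^(-½) − F80^(-½))
1/√153 = 0.080845;  1/√7028 = 0.011928
W = 10·13.2·(0.080845 − 0.011928) = 9.0970 kWh/t

W = 9.0970 kWh/t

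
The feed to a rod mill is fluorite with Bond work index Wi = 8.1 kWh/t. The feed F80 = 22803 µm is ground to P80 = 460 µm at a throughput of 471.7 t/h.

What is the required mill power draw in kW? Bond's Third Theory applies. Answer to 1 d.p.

P = 1528.4 kW

Bond:  W = 10 Wi (1/√P − 1/√F)
W = 10·8.1·(1/√460 − 1/√22803) = 10·8.1·(0.040003) = 3.2402 kWh/t
Mill draw = 3.2402 × 471.7 = 1528.4 kW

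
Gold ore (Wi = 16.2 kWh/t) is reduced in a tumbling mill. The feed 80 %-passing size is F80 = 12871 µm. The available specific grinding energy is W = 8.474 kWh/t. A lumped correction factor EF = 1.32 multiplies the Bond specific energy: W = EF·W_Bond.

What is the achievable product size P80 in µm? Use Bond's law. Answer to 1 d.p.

W = 10 Wi (P80^-0.5 − F80^-0.5)
W_Bond = W / EF = 8.474 / 1.32 = 6.4197 kWh/t
⇒ 1/√P80 = W_Bond/(10·Wi) + 1/√F80
  = 6.4197/(10·16.2) + 1/√12871 = 0.039628 + 0.008814 = 0.048442
P80 = (1/0.048442)² = 20.6432² = 426.14 µm

P80 = 426.1 µm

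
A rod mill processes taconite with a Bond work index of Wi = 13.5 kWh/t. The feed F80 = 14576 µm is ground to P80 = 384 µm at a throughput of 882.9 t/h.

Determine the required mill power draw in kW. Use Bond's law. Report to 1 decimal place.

P = 5095.2 kW

W_Bond = 10·Wi·(1/√P₈₀ − 1/√F₈₀)
W = 10·13.5·(1/√384 − 1/√14576) = 10·13.5·(0.042748) = 5.7710 kWh/t
Power = W × throughput = 5.7710 kWh/t × 882.9 t/h = 5095.2 kW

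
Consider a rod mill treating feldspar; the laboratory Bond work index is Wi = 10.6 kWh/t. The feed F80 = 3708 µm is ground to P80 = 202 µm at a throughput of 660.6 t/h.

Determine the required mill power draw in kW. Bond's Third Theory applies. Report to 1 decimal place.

P = 3776.9 kW

W = 10 Wi (P80^-0.5 − F80^-0.5)
W = 10·10.6·(1/√202 − 1/√3708) = 10·10.6·(0.053938) = 5.7174 kWh/t
P = W·T = 5.7174·660.6 = 3776.9 kW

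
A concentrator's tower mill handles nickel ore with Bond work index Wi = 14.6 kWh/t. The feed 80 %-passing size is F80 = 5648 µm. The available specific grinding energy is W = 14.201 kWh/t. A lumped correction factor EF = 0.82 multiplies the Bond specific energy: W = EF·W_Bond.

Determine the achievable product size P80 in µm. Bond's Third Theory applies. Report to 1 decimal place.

W = 10 Wi (P80^-0.5 − F80^-0.5)
W_Bond = W / EF = 14.201 / 0.82 = 17.3183 kWh/t
⇒ 1/√P80 = W_Bond/(10 Wi) + 1/√F80
  = 17.3183/(10·14.6) + 1/√5648 = 0.118618 + 0.013306 = 0.131925
P80 = (1/0.131925)² = 7.5801² = 57.46 µm

P80 = 57.5 µm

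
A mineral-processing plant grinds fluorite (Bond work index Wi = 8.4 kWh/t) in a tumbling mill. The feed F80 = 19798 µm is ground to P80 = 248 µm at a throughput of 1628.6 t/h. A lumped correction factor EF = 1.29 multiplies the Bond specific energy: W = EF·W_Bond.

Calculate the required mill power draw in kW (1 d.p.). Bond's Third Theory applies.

P = 9952.0 kW

W = 10·Wi·(P80^(-½) − F80^(-½))
W = 10·8.4·(1/√248 − 1/√19798) = 10·8.4·(0.056393) = 4.7370 kWh/t
W_actual = 1.29 × 4.7370 = 6.1107 kWh/t
Mill draw = 6.1107 × 1628.6 = 9952.0 kW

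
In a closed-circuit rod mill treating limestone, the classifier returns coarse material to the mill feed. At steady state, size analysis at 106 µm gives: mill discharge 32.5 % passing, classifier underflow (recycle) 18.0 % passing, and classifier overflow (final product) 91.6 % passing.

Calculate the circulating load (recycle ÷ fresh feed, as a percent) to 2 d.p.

Classifier node, passing 106 µm:
d + r·d = r·u + o → r(d−u) = o−d
r = (91.6 − 32.5)/(32.5 − 18.0) = 59.1/14.5 = 4.0759
CL = 100·r = 407.59 %

CL = 407.59 %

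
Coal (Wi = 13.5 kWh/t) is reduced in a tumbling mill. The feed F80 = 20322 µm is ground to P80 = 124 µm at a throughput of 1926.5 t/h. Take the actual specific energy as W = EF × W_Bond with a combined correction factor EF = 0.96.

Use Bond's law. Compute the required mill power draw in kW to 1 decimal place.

P = 20670.0 kW

W = 10 Wi (1/√P80 − 1/√F80)  [Bond]
W = 10·13.5·(1/√124 − 1/√20322) = 10·13.5·(0.082788) = 11.1764 kWh/t
Corrected W = EF·W_Bond = 0.96·11.1764 = 10.7293 kWh/t
Power = W × throughput = 10.7293 kWh/t × 1926.5 t/h = 20670.0 kW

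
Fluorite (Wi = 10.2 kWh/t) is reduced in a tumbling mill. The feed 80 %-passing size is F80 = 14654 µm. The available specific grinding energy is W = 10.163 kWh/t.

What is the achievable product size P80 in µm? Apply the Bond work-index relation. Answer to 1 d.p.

P80 = 85.9 µm

Bond: W = 10·Wi·(1/√P80 − 1/√F80)
⇒ 1/√P80 = W/(10·Wi) + 1/√F80
  = 10.1630/(10·10.2) + 1/√14654 = 0.099637 + 0.008261 = 0.107898
P80 = (1/0.107898)² = 9.2680² = 85.90 µm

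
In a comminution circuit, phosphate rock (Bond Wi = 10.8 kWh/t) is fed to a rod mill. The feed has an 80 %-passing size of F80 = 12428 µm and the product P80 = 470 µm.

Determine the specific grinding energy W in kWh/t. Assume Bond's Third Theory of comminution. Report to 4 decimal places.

W = 4.0129 kWh/t

W = 10 Wi (1/√P80 − 1/√F80)  [Bond]
1/√470 = 0.046127;  1/√12428 = 0.008970
W = 10·10.8·(0.046127 − 0.008970) = 4.0129 kWh/t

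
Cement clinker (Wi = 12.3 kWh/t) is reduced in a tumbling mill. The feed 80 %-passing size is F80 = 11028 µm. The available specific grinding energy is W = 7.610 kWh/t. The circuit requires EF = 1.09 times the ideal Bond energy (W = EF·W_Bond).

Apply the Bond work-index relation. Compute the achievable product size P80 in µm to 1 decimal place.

W_Bond = 10·Wi·(1/√P₈₀ − 1/√F₈₀)
W_Bond = W / EF = 7.610 / 1.09 = 6.9817 kWh/t
P80^-0.5 = F80^-0.5 + W_Bond/(10 Wi)
  = 6.9817/(10·12.3) + 1/√11028 = 0.056761 + 0.009523 = 0.066284
P80 = (1/0.066284)² = 15.0866² = 227.61 µm

P80 = 227.6 µm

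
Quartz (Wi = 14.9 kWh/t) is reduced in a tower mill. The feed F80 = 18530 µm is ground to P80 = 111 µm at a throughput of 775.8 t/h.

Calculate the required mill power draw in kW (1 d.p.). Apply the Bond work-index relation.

W = 10·Wi·[P80^(−½) − F80^(−½)]
W = 10·14.9·(1/√111 − 1/√18530) = 10·14.9·(0.087570) = 13.0479 kWh/t
P_mill = W·ṁ = 13.0479·775.8 = 10122.5 kW

P = 10122.5 kW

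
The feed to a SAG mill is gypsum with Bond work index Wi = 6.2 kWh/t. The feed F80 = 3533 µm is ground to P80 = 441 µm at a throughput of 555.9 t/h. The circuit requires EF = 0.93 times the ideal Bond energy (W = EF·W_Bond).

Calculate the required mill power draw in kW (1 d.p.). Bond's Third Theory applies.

W = 10 Wi / √P80 − 10 Wi / √F80
W = 10·6.2·(1/√441 − 1/√3533) = 10·6.2·(0.030795) = 1.9093 kWh/t
Corrected W = EF·W_Bond = 0.93·1.9093 = 1.7756 kWh/t
Power = W × throughput = 1.7756 kWh/t × 555.9 t/h = 987.1 kW

P = 987.1 kW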